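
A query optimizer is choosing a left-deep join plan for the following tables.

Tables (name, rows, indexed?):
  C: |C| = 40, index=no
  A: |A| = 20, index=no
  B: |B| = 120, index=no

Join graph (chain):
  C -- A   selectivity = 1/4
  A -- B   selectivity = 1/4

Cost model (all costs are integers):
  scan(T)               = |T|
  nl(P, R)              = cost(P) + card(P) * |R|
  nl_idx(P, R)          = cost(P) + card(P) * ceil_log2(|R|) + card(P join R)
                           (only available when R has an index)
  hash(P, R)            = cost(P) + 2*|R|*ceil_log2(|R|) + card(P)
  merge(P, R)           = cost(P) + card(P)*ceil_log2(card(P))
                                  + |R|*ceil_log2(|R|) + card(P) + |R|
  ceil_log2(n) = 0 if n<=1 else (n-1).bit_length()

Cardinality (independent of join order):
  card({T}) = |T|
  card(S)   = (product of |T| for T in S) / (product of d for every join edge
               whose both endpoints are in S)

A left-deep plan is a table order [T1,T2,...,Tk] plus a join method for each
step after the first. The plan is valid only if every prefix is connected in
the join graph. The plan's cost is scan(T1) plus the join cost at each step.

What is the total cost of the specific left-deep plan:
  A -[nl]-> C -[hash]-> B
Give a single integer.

2700

step 1: scan A: cost=20, card=20
step 2: join C via nl
    card(P join C) = 20*40/(4) = 200
    cost = 20 + 20*40 = 820
step 3: join B via hash
    card(P join B) = 200*120/(4) = 6000
    cost = 820 + 2*120*7 + 200 = 2700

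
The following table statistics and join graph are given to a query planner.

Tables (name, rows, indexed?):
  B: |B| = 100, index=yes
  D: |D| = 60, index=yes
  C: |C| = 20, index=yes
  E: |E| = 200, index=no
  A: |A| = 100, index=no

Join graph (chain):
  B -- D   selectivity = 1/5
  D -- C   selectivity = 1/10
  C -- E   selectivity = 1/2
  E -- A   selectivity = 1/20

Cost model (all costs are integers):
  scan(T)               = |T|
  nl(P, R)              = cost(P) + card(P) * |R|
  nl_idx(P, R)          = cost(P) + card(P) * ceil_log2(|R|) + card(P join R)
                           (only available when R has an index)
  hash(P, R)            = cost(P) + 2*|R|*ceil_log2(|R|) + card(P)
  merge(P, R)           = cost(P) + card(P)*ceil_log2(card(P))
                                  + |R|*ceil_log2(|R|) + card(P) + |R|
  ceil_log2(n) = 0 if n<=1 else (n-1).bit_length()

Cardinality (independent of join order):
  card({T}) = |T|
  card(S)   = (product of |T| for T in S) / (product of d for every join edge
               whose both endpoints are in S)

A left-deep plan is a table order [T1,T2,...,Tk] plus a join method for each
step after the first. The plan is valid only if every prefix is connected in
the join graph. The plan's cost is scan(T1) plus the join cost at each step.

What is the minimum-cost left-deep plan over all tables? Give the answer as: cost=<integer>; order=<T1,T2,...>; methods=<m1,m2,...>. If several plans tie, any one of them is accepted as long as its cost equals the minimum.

Selinger DP (subsets sized 1..n):
  {B}: scan cost=100, card=100
  {D}: scan cost=60, card=60
  {C}: scan cost=20, card=20
  {E}: scan cost=200, card=200
  {A}: scan cost=100, card=100
  {BD}: card=1200; try (D,hash)→920, (B,merge)→1280, (D,merge)→1320, (B,hash)→1520, (B,nl_idx)→1680, (D,nl_idx)→1900 …(+2); best=920 via (D,hash)
  {CD}: card=120; try (D,nl_idx)→260, (C,hash)→320, (C,nl_idx)→480, (D,merge)→560, (C,merge)→600, (D,hash)→760 …(+2); best=260 via (D,nl_idx)
  {CE}: card=2000; try (C,hash)→600, (E,merge)→1940, (C,merge)→2120, (C,nl_idx)→3200, (E,hash)→3240, (E,nl)→4020 …(+1); best=600 via (C,hash)
  {AE}: card=1000; try (A,hash)→1800, (E,merge)→2700, (A,merge)→2800, (E,hash)→3400, (E,nl)→20100, (A,nl)→20200; best=1800 via (A,hash)
  {BCD}: card=2400; try (B,hash)→1780, (B,merge)→2020, (C,hash)→2320, (B,nl_idx)→3500, (C,nl_idx)→9320, (B,nl)→12260 …(+2); best=1780 via (B,hash)
  {CDE}: card=12000; try (E,merge)→3020, (D,hash)→3320, (E,hash)→3580, (E,nl)→24260, (D,nl_idx)→24600, (D,merge)→25020 …(+1); best=3020 via (E,merge)
  {ACE}: card=10000; try (C,hash)→3000, (A,hash)→4000, (C,merge)→12920, (C,nl_idx)→16800, (C,nl)→21800, (A,merge)→25400 …(+1); best=3000 via (C,hash)
  {BCDE}: card=240000; try (E,hash)→7380, (B,hash)→16420, (E,merge)→34780, (B,merge)→183820, (B,nl_idx)→327020, (E,nl)→481780 …(+1); best=7380 via (E,hash)
  {ACDE}: card=60000; try (D,hash)→13720, (A,hash)→16420, (D,nl_idx)→123000, (D,merge)→153420, (A,merge)→183820, (D,nl)→603000 …(+1); best=13720 via (D,hash)
  {ABCDE}: card=1200000; try (B,hash)→75120, (A,hash)→248780, (B,merge)→1034520, (B,nl_idx)→1633720, (A,merge)→4568180, (B,nl)→6013720 …(+1); best=75120 via (B,hash)

cost=75120; order=E,A,C,D,B; methods=hash,hash,hash,hash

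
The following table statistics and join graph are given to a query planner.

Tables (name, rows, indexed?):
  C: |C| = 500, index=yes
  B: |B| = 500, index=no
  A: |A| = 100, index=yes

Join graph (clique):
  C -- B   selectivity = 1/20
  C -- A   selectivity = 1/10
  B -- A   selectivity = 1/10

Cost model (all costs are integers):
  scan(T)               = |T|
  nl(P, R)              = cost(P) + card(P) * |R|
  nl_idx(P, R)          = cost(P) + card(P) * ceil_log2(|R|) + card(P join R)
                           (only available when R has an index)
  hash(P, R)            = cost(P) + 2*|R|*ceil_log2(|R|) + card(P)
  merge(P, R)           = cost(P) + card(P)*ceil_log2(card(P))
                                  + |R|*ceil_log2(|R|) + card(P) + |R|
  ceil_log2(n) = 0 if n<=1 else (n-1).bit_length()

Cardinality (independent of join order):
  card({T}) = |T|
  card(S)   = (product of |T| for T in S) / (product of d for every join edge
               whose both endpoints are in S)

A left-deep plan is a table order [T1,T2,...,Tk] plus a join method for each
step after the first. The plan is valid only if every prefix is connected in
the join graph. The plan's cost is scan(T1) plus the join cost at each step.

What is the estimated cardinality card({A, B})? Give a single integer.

5000

Tables in S: A(100), B(500)
Edges inside S: B-A(d=10)
numerator = 100 * 500 = 50000
denominator = 10 = 10
card(S) = 50000 / 10 = 5000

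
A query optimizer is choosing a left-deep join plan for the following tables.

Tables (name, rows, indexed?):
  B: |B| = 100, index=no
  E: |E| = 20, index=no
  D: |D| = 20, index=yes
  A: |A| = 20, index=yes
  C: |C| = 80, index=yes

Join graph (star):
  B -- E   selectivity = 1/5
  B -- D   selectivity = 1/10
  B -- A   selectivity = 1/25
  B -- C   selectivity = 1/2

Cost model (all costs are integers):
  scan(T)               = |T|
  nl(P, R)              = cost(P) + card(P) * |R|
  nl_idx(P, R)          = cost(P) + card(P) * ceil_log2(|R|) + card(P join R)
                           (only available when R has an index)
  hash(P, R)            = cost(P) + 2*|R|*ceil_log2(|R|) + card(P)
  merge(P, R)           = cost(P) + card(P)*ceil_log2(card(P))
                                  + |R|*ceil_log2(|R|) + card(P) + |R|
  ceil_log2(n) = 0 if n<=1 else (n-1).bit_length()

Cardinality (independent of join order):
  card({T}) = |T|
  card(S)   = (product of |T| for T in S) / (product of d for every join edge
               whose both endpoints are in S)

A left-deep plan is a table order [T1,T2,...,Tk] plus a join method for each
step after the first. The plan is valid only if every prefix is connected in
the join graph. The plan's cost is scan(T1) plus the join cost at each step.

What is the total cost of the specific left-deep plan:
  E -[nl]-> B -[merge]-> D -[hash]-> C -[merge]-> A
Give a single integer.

step 1: scan E: cost=20, card=20
step 2: join B via nl
    card(P join B) = 20*100/(5) = 400
    cost = 20 + 20*100 = 2020
step 3: join D via merge
    card(P join D) = 400*20/(10) = 800
    cost = 2020 + 400*9 + 20*5 + 400 + 20 = 6140
step 4: join C via hash
    card(P join C) = 800*80/(2) = 32000
    cost = 6140 + 2*80*7 + 800 = 8060
step 5: join A via merge
    card(P join A) = 32000*20/(25) = 25600
    cost = 8060 + 32000*15 + 20*5 + 32000 + 20 = 520180

520180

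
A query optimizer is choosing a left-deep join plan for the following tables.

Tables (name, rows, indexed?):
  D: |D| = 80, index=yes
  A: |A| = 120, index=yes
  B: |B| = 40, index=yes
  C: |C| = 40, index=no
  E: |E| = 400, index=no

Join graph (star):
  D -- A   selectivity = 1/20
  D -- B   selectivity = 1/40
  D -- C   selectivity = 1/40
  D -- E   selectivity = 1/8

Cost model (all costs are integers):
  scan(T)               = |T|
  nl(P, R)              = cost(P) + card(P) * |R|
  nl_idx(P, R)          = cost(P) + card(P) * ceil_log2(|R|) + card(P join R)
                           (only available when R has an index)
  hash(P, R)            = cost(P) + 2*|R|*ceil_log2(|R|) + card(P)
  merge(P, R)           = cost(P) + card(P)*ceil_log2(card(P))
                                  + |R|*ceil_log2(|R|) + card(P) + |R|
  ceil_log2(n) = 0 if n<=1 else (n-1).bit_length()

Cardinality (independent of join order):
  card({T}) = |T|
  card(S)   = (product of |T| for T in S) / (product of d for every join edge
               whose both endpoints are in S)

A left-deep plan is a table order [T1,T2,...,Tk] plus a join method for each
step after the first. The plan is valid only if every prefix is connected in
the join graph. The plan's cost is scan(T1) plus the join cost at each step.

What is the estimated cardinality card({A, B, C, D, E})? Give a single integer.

Tables in S: A(120), B(40), C(40), D(80), E(400)
Edges inside S: D-A(d=20), D-B(d=40), D-C(d=40), D-E(d=8)
numerator = 120 * 40 * 40 * 80 * 400 = 6144000000
denominator = 20 * 40 * 40 * 8 = 256000
card(S) = 6144000000 / 256000 = 24000

24000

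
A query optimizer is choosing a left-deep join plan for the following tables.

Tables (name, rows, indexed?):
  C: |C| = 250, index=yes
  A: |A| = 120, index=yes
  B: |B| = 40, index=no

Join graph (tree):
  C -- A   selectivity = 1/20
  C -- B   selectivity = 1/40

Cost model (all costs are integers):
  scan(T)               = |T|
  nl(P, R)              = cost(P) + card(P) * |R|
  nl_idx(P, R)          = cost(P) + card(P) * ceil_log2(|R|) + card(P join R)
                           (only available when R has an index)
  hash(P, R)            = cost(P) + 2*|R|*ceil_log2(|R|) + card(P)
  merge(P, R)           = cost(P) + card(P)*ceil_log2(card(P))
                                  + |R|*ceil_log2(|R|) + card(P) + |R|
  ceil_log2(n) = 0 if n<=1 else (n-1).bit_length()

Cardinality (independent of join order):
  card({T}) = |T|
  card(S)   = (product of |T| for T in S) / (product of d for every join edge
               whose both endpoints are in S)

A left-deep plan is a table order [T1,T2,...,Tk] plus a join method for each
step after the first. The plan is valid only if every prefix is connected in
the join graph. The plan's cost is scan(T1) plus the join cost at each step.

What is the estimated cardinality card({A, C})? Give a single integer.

Tables in S: A(120), C(250)
Edges inside S: C-A(d=20)
numerator = 120 * 250 = 30000
denominator = 20 = 20
card(S) = 30000 / 20 = 1500

1500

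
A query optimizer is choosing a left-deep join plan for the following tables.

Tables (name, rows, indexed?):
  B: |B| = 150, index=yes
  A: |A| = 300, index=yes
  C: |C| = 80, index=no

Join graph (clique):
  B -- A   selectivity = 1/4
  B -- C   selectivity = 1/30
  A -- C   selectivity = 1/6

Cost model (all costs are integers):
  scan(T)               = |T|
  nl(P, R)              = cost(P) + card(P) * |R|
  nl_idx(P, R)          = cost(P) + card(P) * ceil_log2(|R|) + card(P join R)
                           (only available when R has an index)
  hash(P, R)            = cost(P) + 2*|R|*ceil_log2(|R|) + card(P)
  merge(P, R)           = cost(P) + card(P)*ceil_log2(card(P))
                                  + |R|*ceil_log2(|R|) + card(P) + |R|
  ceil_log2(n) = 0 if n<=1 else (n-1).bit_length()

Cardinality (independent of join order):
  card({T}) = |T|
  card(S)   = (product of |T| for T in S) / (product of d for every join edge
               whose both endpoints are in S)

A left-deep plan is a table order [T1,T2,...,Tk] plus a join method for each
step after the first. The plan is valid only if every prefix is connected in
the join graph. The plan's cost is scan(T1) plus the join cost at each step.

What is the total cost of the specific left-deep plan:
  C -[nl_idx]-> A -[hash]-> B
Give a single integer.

11200

step 1: scan C: cost=80, card=80
step 2: join A via nl_idx
    card(P join A) = 80*300/(6) = 4000
    cost = 80 + 80*9 + 4000 = 4800
step 3: join B via hash
    card(P join B) = 4000*150/(4*30) = 5000
    cost = 4800 + 2*150*8 + 4000 = 11200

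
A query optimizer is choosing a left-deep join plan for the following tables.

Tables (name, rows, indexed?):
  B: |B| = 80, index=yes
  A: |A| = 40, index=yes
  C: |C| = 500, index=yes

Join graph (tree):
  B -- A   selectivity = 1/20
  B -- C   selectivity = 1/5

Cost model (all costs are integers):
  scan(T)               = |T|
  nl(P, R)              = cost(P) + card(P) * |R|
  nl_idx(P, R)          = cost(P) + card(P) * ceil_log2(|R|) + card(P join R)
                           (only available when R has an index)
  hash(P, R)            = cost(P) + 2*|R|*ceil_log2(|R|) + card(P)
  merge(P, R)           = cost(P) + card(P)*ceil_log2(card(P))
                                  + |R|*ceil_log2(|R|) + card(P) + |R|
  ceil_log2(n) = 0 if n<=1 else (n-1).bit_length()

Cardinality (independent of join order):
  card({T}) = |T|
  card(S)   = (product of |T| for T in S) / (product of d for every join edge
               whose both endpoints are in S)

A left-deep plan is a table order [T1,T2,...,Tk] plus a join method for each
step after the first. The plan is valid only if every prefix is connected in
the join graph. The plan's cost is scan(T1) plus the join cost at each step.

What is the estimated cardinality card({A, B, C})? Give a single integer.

16000

Tables in S: A(40), B(80), C(500)
Edges inside S: B-A(d=20), B-C(d=5)
numerator = 40 * 80 * 500 = 1600000
denominator = 20 * 5 = 100
card(S) = 1600000 / 100 = 16000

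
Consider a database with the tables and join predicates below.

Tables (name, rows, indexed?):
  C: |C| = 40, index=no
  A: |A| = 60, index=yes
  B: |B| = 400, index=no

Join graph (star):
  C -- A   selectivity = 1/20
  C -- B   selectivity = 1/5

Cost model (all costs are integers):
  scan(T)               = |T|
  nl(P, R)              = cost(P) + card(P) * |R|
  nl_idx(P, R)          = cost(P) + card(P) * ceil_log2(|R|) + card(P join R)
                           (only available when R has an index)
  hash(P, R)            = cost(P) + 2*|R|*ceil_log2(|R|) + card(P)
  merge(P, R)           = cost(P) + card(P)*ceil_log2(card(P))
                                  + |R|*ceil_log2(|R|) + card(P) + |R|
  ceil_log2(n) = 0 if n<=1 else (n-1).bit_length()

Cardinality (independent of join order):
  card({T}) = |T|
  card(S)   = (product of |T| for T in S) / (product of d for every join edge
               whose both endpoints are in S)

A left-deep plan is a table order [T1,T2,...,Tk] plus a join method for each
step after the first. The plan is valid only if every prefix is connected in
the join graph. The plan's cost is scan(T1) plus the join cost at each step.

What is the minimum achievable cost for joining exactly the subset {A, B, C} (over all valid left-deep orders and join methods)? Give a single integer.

Selinger DP over subsets of {A,B,C}:
  {C}: scan cost=40, card=40
  {A}: scan cost=60, card=60
  {B}: scan cost=400, card=400
  {AC}: card=120; try (A,nl_idx)→400, (C,hash)→600, (A,merge)→740, (C,merge)→760, (A,hash)→800, (A,nl)→2440 …(+1); best=400 via (A,nl_idx)
  {BC}: card=3200; try (C,hash)→1280, (B,merge)→4320, (C,merge)→4680, (B,hash)→7280, (B,nl)→16040, (C,nl)→16400; best=1280 via (C,hash)
  {ABC}: card=9600; try (A,hash)→5200, (B,merge)→5360, (B,hash)→7720, (A,nl_idx)→30080, (A,merge)→43300, (B,nl)→48400 …(+1); best=5200 via (A,hash)

5200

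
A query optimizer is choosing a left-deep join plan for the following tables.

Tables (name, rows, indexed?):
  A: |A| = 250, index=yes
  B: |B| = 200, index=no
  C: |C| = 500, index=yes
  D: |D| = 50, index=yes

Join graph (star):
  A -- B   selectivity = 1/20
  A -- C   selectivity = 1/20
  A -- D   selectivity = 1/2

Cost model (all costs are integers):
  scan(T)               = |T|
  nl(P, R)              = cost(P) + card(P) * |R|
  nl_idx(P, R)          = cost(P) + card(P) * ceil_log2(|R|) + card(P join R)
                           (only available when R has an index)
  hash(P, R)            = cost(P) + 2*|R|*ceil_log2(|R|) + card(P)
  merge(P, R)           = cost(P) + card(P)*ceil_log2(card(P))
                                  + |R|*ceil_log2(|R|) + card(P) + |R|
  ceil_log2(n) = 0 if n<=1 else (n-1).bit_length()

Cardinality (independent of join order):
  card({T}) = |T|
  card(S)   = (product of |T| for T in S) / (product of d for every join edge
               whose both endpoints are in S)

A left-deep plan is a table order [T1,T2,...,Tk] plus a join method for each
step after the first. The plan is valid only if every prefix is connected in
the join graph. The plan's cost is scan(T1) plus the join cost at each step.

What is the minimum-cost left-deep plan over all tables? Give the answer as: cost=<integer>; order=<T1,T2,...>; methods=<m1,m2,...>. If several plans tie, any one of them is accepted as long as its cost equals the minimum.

cost=77550; order=C,A,B,D; methods=hash,hash,hash

Selinger DP (subsets sized 1..n):
  {A}: scan cost=250, card=250
  {B}: scan cost=200, card=200
  {C}: scan cost=500, card=500
  {D}: scan cost=50, card=50
  {AB}: card=2500; try (B,hash)→3700, (A,merge)→4250, (B,merge)→4300, (A,nl_idx)→4300, (A,hash)→4400, (A,nl)→50200 …(+1); best=3700 via (B,hash)
  {AC}: card=6250; try (A,hash)→5000, (C,merge)→7500, (A,merge)→7750, (C,nl_idx)→8750, (C,hash)→9500, (A,nl_idx)→10750 …(+2); best=5000 via (A,hash)
  {AD}: card=6250; try (D,hash)→1100, (A,merge)→2650, (D,merge)→2850, (A,hash)→4100, (A,nl_idx)→6700, (D,nl_idx)→8000 …(+2); best=1100 via (D,hash)
  {ABC}: card=62500; try (B,hash)→14450, (C,hash)→15200, (C,merge)→41200, (C,nl_idx)→88700, (B,merge)→94300, (C,nl)→1253700 …(+1); best=14450 via (B,hash)
  {ABD}: card=62500; try (D,hash)→6800, (B,hash)→10550, (D,merge)→36550, (D,nl_idx)→81200, (B,merge)→90400, (D,nl)→128700 …(+1); best=6800 via (D,hash)
  {ACD}: card=156250; try (D,hash)→11850, (C,hash)→16350, (D,merge)→92850, (C,merge)→93600, (D,nl_idx)→198750, (C,nl_idx)→213600 …(+2); best=11850 via (D,hash)
  {ABCD}: card=1562500; try (D,hash)→77550, (C,hash)→78300, (B,hash)→171300, (C,merge)→1074300, (D,merge)→1077300, (D,nl_idx)→1951950 …(+5); best=77550 via (D,hash)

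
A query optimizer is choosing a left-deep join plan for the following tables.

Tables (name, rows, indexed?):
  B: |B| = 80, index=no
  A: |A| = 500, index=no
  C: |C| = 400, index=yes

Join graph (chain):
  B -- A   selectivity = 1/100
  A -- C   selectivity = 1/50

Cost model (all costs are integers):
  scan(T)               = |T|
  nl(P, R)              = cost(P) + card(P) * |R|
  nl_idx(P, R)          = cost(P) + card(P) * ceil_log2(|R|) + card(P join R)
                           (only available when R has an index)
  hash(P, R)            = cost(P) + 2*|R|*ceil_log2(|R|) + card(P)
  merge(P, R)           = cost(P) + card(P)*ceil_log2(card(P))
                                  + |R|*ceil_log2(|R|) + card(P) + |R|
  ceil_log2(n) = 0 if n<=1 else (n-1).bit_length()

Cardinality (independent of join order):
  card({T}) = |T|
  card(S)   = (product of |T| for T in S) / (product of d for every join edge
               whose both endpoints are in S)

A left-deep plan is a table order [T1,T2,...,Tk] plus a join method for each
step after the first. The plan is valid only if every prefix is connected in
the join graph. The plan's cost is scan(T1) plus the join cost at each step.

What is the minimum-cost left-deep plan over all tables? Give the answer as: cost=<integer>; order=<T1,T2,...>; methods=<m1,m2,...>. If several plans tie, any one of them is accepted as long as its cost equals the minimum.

Selinger DP (subsets sized 1..n):
  {B}: scan cost=80, card=80
  {A}: scan cost=500, card=500
  {C}: scan cost=400, card=400
  {AB}: card=400; try (B,hash)→2120, (A,merge)→5720, (B,merge)→6140, (A,hash)→9160, (A,nl)→40080, (B,nl)→40500; best=2120 via (B,hash)
  {AC}: card=4000; try (C,hash)→8200, (C,nl_idx)→9000, (A,merge)→9400, (C,merge)→9500, (A,hash)→9800, (A,nl)→200400 …(+1); best=8200 via (C,hash)
  {ABC}: card=3200; try (C,nl_idx)→8920, (C,hash)→9720, (C,merge)→10120, (B,hash)→13320, (B,merge)→60840, (C,nl)→162120 …(+1); best=8920 via (C,nl_idx)

cost=8920; order=A,B,C; methods=hash,nl_idx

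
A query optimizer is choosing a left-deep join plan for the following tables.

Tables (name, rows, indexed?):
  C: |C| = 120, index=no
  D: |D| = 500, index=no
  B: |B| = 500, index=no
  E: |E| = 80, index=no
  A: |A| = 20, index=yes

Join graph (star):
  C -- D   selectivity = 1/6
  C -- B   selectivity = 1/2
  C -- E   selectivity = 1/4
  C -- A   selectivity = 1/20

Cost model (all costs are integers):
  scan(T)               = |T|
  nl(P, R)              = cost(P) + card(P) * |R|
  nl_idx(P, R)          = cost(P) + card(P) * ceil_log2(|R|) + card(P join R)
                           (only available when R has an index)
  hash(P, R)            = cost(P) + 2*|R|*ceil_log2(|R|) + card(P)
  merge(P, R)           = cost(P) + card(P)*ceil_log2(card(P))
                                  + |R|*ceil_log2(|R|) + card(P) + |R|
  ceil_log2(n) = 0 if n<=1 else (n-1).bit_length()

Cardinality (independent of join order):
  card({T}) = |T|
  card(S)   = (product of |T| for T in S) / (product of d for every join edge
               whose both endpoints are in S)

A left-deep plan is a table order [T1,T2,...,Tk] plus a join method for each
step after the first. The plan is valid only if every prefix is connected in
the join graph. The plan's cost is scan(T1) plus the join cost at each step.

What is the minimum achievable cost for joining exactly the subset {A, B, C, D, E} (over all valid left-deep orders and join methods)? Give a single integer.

Selinger DP over subsets of {A,B,C,D,E}:
  {C}: scan cost=120, card=120
  {D}: scan cost=500, card=500
  {B}: scan cost=500, card=500
  {E}: scan cost=80, card=80
  {A}: scan cost=20, card=20
  {CD}: card=10000; try (C,hash)→2680, (D,merge)→6080, (C,merge)→6460, (D,hash)→9240, (D,nl)→60120, (C,nl)→60500; best=2680 via (C,hash)
  {BC}: card=30000; try (C,hash)→2680, (B,merge)→6080, (C,merge)→6460, (B,hash)→9240, (B,nl)→60120, (C,nl)→60500; best=2680 via (C,hash)
  {CE}: card=2400; try (E,hash)→1360, (C,merge)→1680, (E,merge)→1720, (C,hash)→1840, (C,nl)→9680, (E,nl)→9720; best=1360 via (E,hash)
  {AC}: card=120; try (A,hash)→440, (A,nl_idx)→840, (C,merge)→1100, (A,merge)→1200, (C,hash)→1720, (C,nl)→2420 …(+1); best=440 via (A,hash)
  {BCD}: card=2500000; try (B,hash)→21680, (D,hash)→41680, (B,merge)→157680, (D,merge)→487680, (B,nl)→5002680, (D,nl)→15002680; best=21680 via (B,hash)
  {CDE}: card=200000; try (D,hash)→12760, (E,hash)→13800, (D,merge)→37560, (E,merge)→153320, (E,nl)→802680, (D,nl)→1201360; best=12760 via (D,hash)
  {ACD}: card=10000; try (D,merge)→6400, (D,hash)→9560, (A,hash)→12880, (D,nl)→60440, (A,nl_idx)→62680, (A,merge)→152800 …(+1); best=6400 via (D,merge)
  {BCE}: card=600000; try (B,hash)→12760, (E,hash)→33800, (B,merge)→37560, (E,merge)→483320, (B,nl)→1201360, (E,nl)→2402680; best=12760 via (B,hash)
  {ABC}: card=30000; try (B,merge)→6400, (B,hash)→9560, (A,hash)→32880, (B,nl)→60440, (A,nl_idx)→182680, (A,merge)→482800 …(+1); best=6400 via (B,merge)
  {ACE}: card=2400; try (E,hash)→1680, (E,merge)→2040, (A,hash)→3960, (E,nl)→10040, (A,nl_idx)→15760, (A,merge)→32680 …(+1); best=1680 via (E,hash)
  {BCDE}: card=50000000; try (B,hash)→221760, (D,hash)→621760, (E,hash)→2522800, (B,merge)→3817760, (D,merge)→12617760, (E,merge)→57522320 …(+3); best=221760 via (B,hash)
  {ABCD}: card=2500000; try (B,hash)→25400, (D,hash)→45400, (B,merge)→161400, (D,merge)→491400, (A,hash)→2521880, (B,nl)→5006400 …(+4); best=25400 via (B,hash)
  {ACDE}: card=200000; try (D,hash)→13080, (E,hash)→17520, (D,merge)→37880, (E,merge)→157040, (A,hash)→212960, (E,nl)→806400 …(+4); best=13080 via (D,hash)
  {ABCE}: card=600000; try (B,hash)→13080, (E,hash)→37520, (B,merge)→37880, (E,merge)→487040, (A,hash)→612960, (B,nl)→1201680 …(+4); best=13080 via (B,hash)
  {ABCDE}: card=50000000; try (B,hash)→222080, (D,hash)→622080, (E,hash)→2526520, (B,merge)→3818080, (D,merge)→12618080, (A,hash)→50221960 …(+7); best=222080 via (B,hash)

222080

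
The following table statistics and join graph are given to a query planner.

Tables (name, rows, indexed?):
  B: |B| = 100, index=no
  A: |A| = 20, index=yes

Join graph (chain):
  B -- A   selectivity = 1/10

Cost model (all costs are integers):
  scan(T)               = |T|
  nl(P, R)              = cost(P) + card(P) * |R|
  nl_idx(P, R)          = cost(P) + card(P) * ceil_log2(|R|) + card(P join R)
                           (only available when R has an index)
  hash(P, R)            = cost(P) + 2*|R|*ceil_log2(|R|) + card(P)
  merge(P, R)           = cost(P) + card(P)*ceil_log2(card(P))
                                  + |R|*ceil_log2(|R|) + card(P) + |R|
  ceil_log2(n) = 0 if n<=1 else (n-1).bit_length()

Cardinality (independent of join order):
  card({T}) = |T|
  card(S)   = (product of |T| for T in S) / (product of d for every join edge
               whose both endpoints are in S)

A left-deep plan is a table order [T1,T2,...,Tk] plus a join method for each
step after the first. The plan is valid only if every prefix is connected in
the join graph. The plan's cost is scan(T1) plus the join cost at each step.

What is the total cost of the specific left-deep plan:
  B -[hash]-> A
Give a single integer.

step 1: scan B: cost=100, card=100
step 2: join A via hash
    card(P join A) = 100*20/(10) = 200
    cost = 100 + 2*20*5 + 100 = 400

400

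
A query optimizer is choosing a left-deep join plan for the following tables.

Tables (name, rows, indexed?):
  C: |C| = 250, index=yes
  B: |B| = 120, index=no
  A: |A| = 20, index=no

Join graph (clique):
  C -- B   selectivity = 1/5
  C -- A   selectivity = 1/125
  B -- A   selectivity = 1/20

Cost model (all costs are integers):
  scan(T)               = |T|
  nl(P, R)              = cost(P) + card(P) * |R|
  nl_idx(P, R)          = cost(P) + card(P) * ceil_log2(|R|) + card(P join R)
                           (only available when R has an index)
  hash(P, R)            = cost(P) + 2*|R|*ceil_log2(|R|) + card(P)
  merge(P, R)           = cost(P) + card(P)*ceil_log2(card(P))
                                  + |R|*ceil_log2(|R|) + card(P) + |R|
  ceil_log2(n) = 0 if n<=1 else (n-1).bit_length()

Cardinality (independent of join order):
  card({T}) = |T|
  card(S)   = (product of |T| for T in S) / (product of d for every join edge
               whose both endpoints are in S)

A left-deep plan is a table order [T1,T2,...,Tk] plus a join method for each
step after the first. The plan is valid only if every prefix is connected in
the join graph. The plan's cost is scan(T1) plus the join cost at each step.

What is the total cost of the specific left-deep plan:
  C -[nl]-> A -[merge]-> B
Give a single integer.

6490

step 1: scan C: cost=250, card=250
step 2: join A via nl
    card(P join A) = 250*20/(125) = 40
    cost = 250 + 250*20 = 5250
step 3: join B via merge
    card(P join B) = 40*120/(5*20) = 48
    cost = 5250 + 40*6 + 120*7 + 40 + 120 = 6490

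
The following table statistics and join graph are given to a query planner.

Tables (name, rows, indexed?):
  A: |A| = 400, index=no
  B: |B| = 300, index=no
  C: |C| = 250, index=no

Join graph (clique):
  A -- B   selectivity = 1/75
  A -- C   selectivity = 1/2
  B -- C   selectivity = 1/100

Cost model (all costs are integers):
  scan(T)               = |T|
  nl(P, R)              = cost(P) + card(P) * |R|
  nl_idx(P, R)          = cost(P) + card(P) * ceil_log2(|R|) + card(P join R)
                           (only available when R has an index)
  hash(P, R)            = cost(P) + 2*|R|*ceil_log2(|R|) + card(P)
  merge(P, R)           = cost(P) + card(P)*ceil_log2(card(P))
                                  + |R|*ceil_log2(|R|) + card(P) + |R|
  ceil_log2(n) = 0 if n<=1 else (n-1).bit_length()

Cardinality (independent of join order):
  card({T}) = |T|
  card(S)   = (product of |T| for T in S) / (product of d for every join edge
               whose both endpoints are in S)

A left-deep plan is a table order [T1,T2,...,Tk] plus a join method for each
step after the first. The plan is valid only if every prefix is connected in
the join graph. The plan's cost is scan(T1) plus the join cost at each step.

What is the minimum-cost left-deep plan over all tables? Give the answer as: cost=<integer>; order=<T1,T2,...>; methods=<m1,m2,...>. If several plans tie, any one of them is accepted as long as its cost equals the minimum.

Selinger DP (subsets sized 1..n):
  {A}: scan cost=400, card=400
  {B}: scan cost=300, card=300
  {C}: scan cost=250, card=250
  {AB}: card=1600; try (B,hash)→6200, (A,merge)→7300, (B,merge)→7400, (A,hash)→7800, (A,nl)→120300, (B,nl)→120400; best=6200 via (B,hash)
  {AC}: card=50000; try (C,hash)→4800, (A,merge)→6500, (C,merge)→6650, (A,hash)→7700, (A,nl)→100250, (C,nl)→100400; best=4800 via (C,hash)
  {BC}: card=750; try (C,hash)→4600, (B,merge)→5500, (C,merge)→5550, (B,hash)→5900, (B,nl)→75250, (C,nl)→75300; best=4600 via (C,hash)
  {ABC}: card=2000; try (C,hash)→11800, (A,hash)→12550, (A,merge)→16850, (C,merge)→27650, (B,hash)→60200, (A,nl)→304600 …(+3); best=11800 via (C,hash)

cost=11800; order=A,B,C; methods=hash,hash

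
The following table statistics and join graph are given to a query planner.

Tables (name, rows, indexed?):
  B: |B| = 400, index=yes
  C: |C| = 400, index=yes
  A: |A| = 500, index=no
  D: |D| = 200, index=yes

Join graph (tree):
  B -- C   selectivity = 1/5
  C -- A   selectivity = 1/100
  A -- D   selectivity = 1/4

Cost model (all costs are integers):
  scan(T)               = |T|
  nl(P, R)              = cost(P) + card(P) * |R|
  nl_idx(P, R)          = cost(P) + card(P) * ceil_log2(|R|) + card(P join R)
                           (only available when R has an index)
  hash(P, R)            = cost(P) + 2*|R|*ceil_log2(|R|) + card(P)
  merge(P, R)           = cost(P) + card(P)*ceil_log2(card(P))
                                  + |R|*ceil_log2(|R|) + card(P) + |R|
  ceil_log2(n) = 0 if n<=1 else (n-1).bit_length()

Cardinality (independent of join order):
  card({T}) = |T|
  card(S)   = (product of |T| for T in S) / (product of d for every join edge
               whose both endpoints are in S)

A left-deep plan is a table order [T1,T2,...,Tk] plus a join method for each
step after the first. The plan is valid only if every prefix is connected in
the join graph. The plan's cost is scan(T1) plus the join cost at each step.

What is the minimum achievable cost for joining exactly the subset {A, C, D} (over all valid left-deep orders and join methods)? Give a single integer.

Selinger DP over subsets of {A,C,D}:
  {C}: scan cost=400, card=400
  {A}: scan cost=500, card=500
  {D}: scan cost=200, card=200
  {AC}: card=2000; try (C,nl_idx)→7000, (C,hash)→8200, (A,merge)→9400, (C,merge)→9500, (A,hash)→9800, (A,nl)→200400 …(+1); best=7000 via (C,nl_idx)
  {AD}: card=25000; try (D,hash)→4200, (A,merge)→7000, (D,merge)→7300, (A,hash)→9400, (D,nl_idx)→29500, (A,nl)→100200 …(+1); best=4200 via (D,hash)
  {ACD}: card=100000; try (D,hash)→12200, (D,merge)→32800, (C,hash)→36400, (D,nl_idx)→123000, (C,nl_idx)→329200, (D,nl)→407000 …(+2); best=12200 via (D,hash)

12200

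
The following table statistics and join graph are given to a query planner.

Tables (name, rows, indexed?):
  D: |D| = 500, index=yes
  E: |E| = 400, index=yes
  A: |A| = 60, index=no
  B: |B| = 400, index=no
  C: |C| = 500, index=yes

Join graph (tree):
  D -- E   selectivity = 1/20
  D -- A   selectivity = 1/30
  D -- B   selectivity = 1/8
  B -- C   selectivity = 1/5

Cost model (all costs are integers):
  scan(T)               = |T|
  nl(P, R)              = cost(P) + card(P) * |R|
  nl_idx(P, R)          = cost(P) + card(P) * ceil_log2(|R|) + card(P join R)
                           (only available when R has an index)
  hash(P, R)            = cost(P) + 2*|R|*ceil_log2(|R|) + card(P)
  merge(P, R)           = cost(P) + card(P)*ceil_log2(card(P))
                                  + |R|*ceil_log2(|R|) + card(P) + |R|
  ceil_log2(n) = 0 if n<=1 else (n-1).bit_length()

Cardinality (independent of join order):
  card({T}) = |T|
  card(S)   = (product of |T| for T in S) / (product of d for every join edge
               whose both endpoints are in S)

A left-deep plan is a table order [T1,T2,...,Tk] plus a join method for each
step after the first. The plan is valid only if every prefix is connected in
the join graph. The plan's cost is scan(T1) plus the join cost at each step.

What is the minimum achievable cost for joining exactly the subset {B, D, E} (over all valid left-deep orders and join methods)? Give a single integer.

Selinger DP over subsets of {B,D,E}:
  {D}: scan cost=500, card=500
  {E}: scan cost=400, card=400
  {B}: scan cost=400, card=400
  {DE}: card=10000; try (E,hash)→8200, (D,merge)→9400, (E,merge)→9500, (D,hash)→9800, (D,nl_idx)→14000, (E,nl_idx)→15000 …(+2); best=8200 via (E,hash)
  {BD}: card=25000; try (B,hash)→8200, (D,merge)→9400, (B,merge)→9500, (D,hash)→9800, (D,nl_idx)→29000, (D,nl)→200400 …(+1); best=8200 via (B,hash)
  {BDE}: card=500000; try (B,hash)→25400, (E,hash)→40400, (B,merge)→162200, (E,merge)→412200, (E,nl_idx)→733200, (B,nl)→4008200 …(+1); best=25400 via (B,hash)

25400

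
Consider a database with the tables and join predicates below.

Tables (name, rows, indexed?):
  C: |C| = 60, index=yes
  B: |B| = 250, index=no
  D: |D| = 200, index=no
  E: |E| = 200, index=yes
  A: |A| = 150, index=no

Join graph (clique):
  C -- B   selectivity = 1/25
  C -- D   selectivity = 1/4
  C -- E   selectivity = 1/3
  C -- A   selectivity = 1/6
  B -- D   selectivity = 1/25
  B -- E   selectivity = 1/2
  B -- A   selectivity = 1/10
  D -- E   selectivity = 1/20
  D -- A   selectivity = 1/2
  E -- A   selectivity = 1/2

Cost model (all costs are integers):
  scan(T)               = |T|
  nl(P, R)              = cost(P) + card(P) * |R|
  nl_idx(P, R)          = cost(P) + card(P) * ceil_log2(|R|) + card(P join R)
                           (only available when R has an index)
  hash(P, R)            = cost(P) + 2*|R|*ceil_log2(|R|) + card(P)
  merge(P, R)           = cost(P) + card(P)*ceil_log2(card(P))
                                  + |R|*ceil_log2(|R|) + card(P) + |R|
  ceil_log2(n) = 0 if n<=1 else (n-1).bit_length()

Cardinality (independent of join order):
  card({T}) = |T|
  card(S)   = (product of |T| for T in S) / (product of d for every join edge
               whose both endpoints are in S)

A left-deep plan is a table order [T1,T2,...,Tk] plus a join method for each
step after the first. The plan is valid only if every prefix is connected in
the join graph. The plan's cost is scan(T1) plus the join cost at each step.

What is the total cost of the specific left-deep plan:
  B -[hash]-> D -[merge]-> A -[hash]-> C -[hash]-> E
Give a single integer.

step 1: scan B: cost=250, card=250
step 2: join D via hash
    card(P join D) = 250*200/(25) = 2000
    cost = 250 + 2*200*8 + 250 = 3700
step 3: join A via merge
    card(P join A) = 2000*150/(10*2) = 15000
    cost = 3700 + 2000*11 + 150*8 + 2000 + 150 = 29050
step 4: join C via hash
    card(P join C) = 15000*60/(25*4*6) = 1500
    cost = 29050 + 2*60*6 + 15000 = 44770
step 5: join E via hash
    card(P join E) = 1500*200/(3*2*20*2) = 1250
    cost = 44770 + 2*200*8 + 1500 = 49470

49470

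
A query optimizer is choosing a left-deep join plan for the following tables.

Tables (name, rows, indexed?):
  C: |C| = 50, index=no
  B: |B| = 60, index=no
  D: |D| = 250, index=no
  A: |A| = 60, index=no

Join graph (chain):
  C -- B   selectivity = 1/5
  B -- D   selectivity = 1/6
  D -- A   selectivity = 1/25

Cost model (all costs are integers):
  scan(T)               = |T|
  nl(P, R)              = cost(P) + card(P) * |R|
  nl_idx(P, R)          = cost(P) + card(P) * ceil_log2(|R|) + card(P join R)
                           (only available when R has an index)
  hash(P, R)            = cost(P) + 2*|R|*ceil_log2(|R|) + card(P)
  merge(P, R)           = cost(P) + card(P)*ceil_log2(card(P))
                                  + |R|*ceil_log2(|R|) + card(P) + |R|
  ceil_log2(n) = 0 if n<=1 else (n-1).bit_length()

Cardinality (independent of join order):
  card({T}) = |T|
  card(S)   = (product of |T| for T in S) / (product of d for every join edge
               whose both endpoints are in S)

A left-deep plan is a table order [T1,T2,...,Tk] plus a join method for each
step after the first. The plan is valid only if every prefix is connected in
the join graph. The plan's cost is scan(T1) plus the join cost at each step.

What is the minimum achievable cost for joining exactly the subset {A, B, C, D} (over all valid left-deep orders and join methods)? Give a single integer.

9140

Selinger DP over subsets of {A,B,C,D}:
  {C}: scan cost=50, card=50
  {B}: scan cost=60, card=60
  {D}: scan cost=250, card=250
  {A}: scan cost=60, card=60
  {BC}: card=600; try (C,hash)→720, (B,hash)→820, (B,merge)→820, (C,merge)→830, (B,nl)→3050, (C,nl)→3060; best=720 via (C,hash)
  {BD}: card=2500; try (B,hash)→1220, (D,merge)→2730, (B,merge)→2920, (D,hash)→4120, (D,nl)→15060, (B,nl)→15250; best=1220 via (B,hash)
  {AD}: card=600; try (A,hash)→1220, (D,merge)→2730, (A,merge)→2920, (D,hash)→4120, (D,nl)→15060, (A,nl)→15250; best=1220 via (A,hash)
  {BCD}: card=25000; try (C,hash)→4320, (D,hash)→5320, (D,merge)→9570, (C,merge)→34070, (C,nl)→126220, (D,nl)→150720; best=4320 via (C,hash)
  {ABD}: card=6000; try (B,hash)→2540, (A,hash)→4440, (B,merge)→8240, (A,merge)→34140, (B,nl)→37220, (A,nl)→151220; best=2540 via (B,hash)
  {ABCD}: card=60000; try (C,hash)→9140, (A,hash)→30040, (C,merge)→86890, (C,nl)→302540, (A,merge)→404740, (A,nl)→1504320; best=9140 via (C,hash)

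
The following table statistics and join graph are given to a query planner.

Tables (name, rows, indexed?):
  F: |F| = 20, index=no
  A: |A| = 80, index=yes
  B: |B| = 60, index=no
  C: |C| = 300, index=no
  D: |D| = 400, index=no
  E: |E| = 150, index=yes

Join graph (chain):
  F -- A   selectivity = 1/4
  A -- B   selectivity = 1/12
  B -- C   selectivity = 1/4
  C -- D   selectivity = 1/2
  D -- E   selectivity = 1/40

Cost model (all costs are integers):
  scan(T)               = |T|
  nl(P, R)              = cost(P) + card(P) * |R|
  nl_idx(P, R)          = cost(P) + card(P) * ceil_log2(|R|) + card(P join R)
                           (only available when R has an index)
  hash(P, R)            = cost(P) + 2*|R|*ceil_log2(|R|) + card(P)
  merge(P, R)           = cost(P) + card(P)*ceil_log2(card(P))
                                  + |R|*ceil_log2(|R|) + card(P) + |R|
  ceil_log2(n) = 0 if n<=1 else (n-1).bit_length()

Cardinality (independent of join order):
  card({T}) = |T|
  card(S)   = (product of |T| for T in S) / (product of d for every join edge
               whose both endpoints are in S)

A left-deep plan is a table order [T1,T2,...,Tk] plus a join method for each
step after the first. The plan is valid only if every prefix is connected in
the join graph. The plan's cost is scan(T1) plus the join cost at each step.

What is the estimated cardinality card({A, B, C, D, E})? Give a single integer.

Tables in S: A(80), B(60), C(300), D(400), E(150)
Edges inside S: A-B(d=12), B-C(d=4), C-D(d=2), D-E(d=40)
numerator = 80 * 60 * 300 * 400 * 150 = 86400000000
denominator = 12 * 4 * 2 * 40 = 3840
card(S) = 86400000000 / 3840 = 22500000

22500000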